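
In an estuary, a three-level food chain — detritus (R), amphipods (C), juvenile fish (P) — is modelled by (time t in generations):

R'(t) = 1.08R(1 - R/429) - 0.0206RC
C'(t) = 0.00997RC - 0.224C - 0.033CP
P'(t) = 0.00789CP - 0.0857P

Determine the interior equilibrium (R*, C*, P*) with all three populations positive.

R* ≈ 340, C* ≈ 10.9, P* ≈ 96

From dP/dt = 0: 0.00789C* = 0.0857, so C* = 10.9.
From dR/dt = 0: 1.08(1 - R*/429) = 0.0206·10.9, giving R* = 429·(1 - 0.207) = 340.
From dC/dt = 0: 0.00997·340 - 0.224 = 0.033P*, so P* = 3.17/0.033 = 96.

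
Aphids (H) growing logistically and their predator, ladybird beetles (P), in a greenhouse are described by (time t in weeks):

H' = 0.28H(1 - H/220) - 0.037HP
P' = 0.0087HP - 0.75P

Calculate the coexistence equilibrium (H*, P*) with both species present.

H* ≈ 86.2, P* ≈ 4.6

From dP/dt = 0 with P > 0: 0.0087H* = 0.75, so H* = 86.2.
Substitute into dH/dt = 0: 0.28(1 - 86.2/220) = 0.037P*.
The bracket is 0.608, giving P* = 0.17/0.037 = 4.6.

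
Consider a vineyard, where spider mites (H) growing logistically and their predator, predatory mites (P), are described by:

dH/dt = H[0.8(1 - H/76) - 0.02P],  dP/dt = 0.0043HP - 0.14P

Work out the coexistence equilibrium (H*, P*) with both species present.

H* ≈ 32.6, P* ≈ 22.9

From dP/dt = 0 with P > 0: 0.0043H* = 0.14, so H* = 32.6.
Substitute into dH/dt = 0: 0.8(1 - 32.6/76) = 0.02P*.
The bracket is 0.572, giving P* = 0.457/0.02 = 22.9.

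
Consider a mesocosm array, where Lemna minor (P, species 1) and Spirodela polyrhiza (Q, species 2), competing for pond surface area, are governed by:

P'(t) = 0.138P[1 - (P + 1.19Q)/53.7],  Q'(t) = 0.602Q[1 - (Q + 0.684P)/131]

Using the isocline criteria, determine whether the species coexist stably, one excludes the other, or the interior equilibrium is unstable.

species 2 excludes species 1

Compare the nullcline intercepts: K1/α12 = 53.7/1.19 = 45.1 < K2 = 131; K2/α21 = 131/0.684 = 192 > K1 = 53.7.
Since the inequalities point opposite ways, species 2 can invade but species 1 cannot.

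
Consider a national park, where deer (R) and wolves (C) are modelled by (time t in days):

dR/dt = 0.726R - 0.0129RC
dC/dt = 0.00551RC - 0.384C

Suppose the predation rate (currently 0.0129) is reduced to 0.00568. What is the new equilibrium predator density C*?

At the interior fixed point, setting dR/dt = 0 with R > 0 fixes C* = (prey growth rate)/(RC coefficient) — independent of the other coefficients.
With the change, C* = 0.726/0.00568 = 128; it rises from 56.3.

C* ≈ 128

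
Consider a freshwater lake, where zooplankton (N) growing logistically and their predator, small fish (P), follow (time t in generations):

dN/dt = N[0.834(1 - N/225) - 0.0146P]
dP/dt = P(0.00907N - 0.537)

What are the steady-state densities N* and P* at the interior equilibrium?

N* ≈ 59.2, P* ≈ 42.1

From dP/dt = 0 with P > 0: 0.00907N* = 0.537, so N* = 59.2.
Substitute into dN/dt = 0: 0.834(1 - 59.2/225) = 0.0146P*.
The bracket is 0.737, giving P* = 0.615/0.0146 = 42.1.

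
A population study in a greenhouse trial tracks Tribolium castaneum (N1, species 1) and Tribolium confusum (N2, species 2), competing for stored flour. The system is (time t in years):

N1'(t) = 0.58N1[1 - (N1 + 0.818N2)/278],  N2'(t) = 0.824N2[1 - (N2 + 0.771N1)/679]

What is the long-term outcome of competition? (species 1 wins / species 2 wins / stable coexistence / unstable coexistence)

Compare the nullcline intercepts: K1/α12 = 278/0.818 = 340 < K2 = 679; K2/α21 = 679/0.771 = 881 > K1 = 278.
Since the inequalities point opposite ways, species 2 can invade but species 1 cannot.

species 2 excludes species 1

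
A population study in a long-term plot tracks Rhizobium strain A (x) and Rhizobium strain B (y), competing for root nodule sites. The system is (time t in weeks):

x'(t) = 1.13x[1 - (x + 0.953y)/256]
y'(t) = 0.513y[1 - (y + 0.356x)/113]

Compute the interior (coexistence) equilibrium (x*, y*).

x* ≈ 224, y* ≈ 33.1

Setting both brackets to zero gives the nullclines x + 0.953y = 256 and 0.356x + y = 113.
Substituting y = 113 - 0.356x into the first: x(1 - 0.953·0.356) = 256 - 0.953·113.
So x* = 148/0.661 = 224, and then y* = 113 - 0.356·224 = 33.1.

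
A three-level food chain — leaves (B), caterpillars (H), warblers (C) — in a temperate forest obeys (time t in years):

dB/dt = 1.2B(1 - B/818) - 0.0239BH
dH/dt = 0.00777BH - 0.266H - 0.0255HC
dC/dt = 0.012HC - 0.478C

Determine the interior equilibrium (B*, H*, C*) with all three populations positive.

B* ≈ 169, H* ≈ 39.8, C* ≈ 41.1

From dC/dt = 0: 0.012H* = 0.478, so H* = 39.8.
From dB/dt = 0: 1.2(1 - B*/818) = 0.0239·39.8, giving B* = 818·(1 - 0.793) = 169.
From dH/dt = 0: 0.00777·169 - 0.266 = 0.0255C*, so C* = 1.05/0.0255 = 41.1.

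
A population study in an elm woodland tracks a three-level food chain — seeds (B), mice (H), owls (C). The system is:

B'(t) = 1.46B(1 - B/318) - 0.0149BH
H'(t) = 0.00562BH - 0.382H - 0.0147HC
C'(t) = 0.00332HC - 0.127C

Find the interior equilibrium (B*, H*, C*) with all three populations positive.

B* ≈ 194, H* ≈ 38.3, C* ≈ 48.1

From dC/dt = 0: 0.00332H* = 0.127, so H* = 38.3.
From dB/dt = 0: 1.46(1 - B*/318) = 0.0149·38.3, giving B* = 318·(1 - 0.39) = 194.
From dH/dt = 0: 0.00562·194 - 0.382 = 0.0147C*, so C* = 0.707/0.0147 = 48.1.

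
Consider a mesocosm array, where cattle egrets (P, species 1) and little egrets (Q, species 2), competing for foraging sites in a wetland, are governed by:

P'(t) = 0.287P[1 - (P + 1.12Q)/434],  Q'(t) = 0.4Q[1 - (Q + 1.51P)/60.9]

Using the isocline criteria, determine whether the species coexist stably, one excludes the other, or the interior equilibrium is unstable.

Compare the nullcline intercepts: K1/α12 = 434/1.12 = 387 > K2 = 60.9; K2/α21 = 60.9/1.51 = 40.3 < K1 = 434.
Since the inequalities point opposite ways, species 1 can invade but species 2 cannot.

species 1 excludes species 2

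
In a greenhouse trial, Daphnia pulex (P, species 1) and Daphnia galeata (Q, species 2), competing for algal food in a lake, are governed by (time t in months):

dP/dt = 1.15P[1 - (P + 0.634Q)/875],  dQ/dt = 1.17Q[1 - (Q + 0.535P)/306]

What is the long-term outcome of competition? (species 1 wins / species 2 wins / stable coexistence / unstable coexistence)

Compare the nullcline intercepts: K1/α12 = 875/0.634 = 1380 > K2 = 306; K2/α21 = 306/0.535 = 572 < K1 = 875.
Since the inequalities point opposite ways, species 1 can invade but species 2 cannot.

species 1 excludes species 2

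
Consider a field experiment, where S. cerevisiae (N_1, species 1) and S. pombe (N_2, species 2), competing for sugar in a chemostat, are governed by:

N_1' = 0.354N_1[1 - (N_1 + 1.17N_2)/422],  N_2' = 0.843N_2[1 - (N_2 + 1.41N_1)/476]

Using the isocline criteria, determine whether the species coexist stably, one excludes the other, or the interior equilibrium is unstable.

Compare the nullcline intercepts: K1/α12 = 422/1.17 = 361 < K2 = 476; K2/α21 = 476/1.41 = 338 < K1 = 422.
Since both are reversed, neither can invade when rare; the interior point is a saddle.

unstable coexistence (outcome depends on initial conditions)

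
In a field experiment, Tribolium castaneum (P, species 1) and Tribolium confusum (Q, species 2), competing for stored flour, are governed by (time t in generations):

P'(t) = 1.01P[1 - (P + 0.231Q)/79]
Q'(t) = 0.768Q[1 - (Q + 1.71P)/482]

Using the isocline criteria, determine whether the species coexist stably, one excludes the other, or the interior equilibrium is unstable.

species 2 excludes species 1

Compare the nullcline intercepts: K1/α12 = 79/0.231 = 342 < K2 = 482; K2/α21 = 482/1.71 = 282 > K1 = 79.
Since the inequalities point opposite ways, species 2 can invade but species 1 cannot.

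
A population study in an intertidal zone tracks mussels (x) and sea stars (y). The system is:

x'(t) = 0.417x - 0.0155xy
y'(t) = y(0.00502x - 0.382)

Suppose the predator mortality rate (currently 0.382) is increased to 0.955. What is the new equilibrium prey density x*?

At the interior fixed point, setting dy/dt = 0 with y > 0 fixes x* = (predator death rate)/(xy coefficient) — independent of the other coefficients.
With the change, x* = 0.955/0.00502 = 190; it rises from 76.1.

x* ≈ 190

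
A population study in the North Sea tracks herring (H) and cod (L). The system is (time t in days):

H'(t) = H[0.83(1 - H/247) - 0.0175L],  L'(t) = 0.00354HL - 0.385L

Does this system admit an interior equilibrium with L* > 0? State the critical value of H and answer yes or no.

Threshold H = 109; K > 109, so yes, the predator persists.

The predator equation gives dL/dt > 0 only when H > 0.385/0.00354 = 109.
Without the predator, H → K = 247. Since 247 > 109, the predator can invade and persist.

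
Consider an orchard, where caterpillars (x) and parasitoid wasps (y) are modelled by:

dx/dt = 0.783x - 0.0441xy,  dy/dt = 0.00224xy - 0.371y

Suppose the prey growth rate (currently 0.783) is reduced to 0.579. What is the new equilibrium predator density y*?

At the interior fixed point, setting dx/dt = 0 with x > 0 fixes y* = (prey growth rate)/(xy coefficient) — independent of the other coefficients.
With the change, y* = 0.579/0.0441 = 13.1; it falls from 17.8.

y* ≈ 13.1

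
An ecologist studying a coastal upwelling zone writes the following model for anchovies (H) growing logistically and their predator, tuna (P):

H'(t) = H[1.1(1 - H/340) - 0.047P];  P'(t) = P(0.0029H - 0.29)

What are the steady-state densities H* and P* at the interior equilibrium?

From dP/dt = 0 with P > 0: 0.0029H* = 0.29, so H* = 100.
Substitute into dH/dt = 0: 1.1(1 - 100/340) = 0.047P*.
The bracket is 0.706, giving P* = 0.776/0.047 = 16.5.

H* ≈ 100, P* ≈ 16.5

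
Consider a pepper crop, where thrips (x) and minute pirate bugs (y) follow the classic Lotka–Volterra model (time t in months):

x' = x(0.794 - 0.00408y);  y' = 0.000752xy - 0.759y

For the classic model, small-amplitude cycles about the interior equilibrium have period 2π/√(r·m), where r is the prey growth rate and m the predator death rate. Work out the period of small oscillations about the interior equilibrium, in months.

Here r = 0.794 and m = 0.759, so r·m = 0.603.
ω = √0.603 = 0.776 per month, hence T = 2π/ω ≈ 8.09 months.

T ≈ 8.09 months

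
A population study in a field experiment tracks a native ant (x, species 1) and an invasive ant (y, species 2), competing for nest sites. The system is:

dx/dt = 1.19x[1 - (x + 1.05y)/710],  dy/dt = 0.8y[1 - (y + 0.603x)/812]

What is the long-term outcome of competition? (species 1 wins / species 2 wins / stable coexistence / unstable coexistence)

species 2 excludes species 1

Compare the nullcline intercepts: K1/α12 = 710/1.05 = 676 < K2 = 812; K2/α21 = 812/0.603 = 1350 > K1 = 710.
Since the inequalities point opposite ways, species 2 can invade but species 1 cannot.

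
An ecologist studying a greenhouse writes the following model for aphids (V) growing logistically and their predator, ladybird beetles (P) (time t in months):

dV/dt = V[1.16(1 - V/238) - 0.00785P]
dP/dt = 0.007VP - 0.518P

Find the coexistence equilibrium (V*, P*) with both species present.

V* ≈ 74, P* ≈ 102

From dP/dt = 0 with P > 0: 0.007V* = 0.518, so V* = 74.
Substitute into dV/dt = 0: 1.16(1 - 74/238) = 0.00785P*.
The bracket is 0.689, giving P* = 0.799/0.00785 = 102.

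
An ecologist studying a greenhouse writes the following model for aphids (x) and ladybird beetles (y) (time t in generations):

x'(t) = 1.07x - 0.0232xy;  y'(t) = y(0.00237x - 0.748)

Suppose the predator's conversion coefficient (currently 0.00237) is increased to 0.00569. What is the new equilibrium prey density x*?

At the interior fixed point, setting dy/dt = 0 with y > 0 fixes x* = (predator death rate)/(xy coefficient) — independent of the other coefficients.
With the change, x* = 0.748/0.00569 = 131; it falls from 316.

x* ≈ 131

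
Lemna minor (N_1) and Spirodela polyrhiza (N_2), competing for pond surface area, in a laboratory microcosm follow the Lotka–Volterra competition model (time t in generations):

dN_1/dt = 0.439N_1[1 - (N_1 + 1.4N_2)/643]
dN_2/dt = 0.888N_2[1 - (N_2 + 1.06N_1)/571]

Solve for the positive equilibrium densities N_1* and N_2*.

N_1* ≈ 323, N_2* ≈ 228

Setting both brackets to zero gives the nullclines N_1 + 1.4N_2 = 643 and 1.06N_1 + N_2 = 571.
Substituting N_2 = 571 - 1.06N_1 into the first: N_1(1 - 1.4·1.06) = 643 - 1.4·571.
So N_1* = -156/-0.484 = 323, and then N_2* = 571 - 1.06·323 = 228.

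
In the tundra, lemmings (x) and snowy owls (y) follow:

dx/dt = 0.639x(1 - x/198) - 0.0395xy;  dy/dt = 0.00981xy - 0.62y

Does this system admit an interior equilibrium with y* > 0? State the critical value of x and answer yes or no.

Threshold x = 63.2; K > 63.2, so yes, the predator persists.

The predator equation gives dy/dt > 0 only when x > 0.62/0.00981 = 63.2.
Without the predator, x → K = 198. Since 198 > 63.2, the predator can invade and persist.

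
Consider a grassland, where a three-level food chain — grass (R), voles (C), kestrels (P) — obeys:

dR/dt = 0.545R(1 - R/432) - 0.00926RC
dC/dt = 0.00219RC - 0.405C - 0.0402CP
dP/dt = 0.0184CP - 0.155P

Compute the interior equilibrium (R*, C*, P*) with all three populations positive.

R* ≈ 370, C* ≈ 8.42, P* ≈ 10.1

From dP/dt = 0: 0.0184C* = 0.155, so C* = 8.42.
From dR/dt = 0: 0.545(1 - R*/432) = 0.00926·8.42, giving R* = 432·(1 - 0.143) = 370.
From dC/dt = 0: 0.00219·370 - 0.405 = 0.0402P*, so P* = 0.406/0.0402 = 10.1.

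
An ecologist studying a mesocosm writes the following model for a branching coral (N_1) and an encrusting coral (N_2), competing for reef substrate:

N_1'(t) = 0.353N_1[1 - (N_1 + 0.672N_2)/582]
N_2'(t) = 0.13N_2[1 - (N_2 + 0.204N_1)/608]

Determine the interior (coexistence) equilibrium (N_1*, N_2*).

Setting both brackets to zero gives the nullclines N_1 + 0.672N_2 = 582 and 0.204N_1 + N_2 = 608.
Substituting N_2 = 608 - 0.204N_1 into the first: N_1(1 - 0.672·0.204) = 582 - 0.672·608.
So N_1* = 173/0.863 = 201, and then N_2* = 608 - 0.204·201 = 567.

N_1* ≈ 201, N_2* ≈ 567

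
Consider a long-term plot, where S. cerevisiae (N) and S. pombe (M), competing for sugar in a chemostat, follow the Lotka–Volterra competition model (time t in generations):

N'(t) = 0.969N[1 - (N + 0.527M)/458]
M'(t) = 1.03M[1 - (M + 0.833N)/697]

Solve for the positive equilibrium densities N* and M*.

Setting both brackets to zero gives the nullclines N + 0.527M = 458 and 0.833N + M = 697.
Substituting M = 697 - 0.833N into the first: N(1 - 0.527·0.833) = 458 - 0.527·697.
So N* = 90.7/0.561 = 162, and then M* = 697 - 0.833·162 = 562.

N* ≈ 162, M* ≈ 562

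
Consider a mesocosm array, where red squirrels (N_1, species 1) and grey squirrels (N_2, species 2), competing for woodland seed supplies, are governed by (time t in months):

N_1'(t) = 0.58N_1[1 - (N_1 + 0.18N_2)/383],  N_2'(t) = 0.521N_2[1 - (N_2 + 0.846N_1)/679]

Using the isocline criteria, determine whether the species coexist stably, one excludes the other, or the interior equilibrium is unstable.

stable coexistence

Compare the nullcline intercepts: K1/α12 = 383/0.18 = 2130 > K2 = 679; K2/α21 = 679/0.846 = 803 > K1 = 383.
Since both inequalities hold, each species can invade when rare, so the interior equilibrium is stable.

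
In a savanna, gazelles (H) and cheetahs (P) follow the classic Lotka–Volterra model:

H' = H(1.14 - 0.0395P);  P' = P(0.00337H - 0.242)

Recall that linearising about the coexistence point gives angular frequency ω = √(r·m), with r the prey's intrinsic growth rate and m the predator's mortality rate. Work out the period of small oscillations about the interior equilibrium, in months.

T ≈ 12 months

Here r = 1.14 and m = 0.242, so r·m = 0.276.
ω = √0.276 = 0.525 per month, hence T = 2π/ω ≈ 12 months.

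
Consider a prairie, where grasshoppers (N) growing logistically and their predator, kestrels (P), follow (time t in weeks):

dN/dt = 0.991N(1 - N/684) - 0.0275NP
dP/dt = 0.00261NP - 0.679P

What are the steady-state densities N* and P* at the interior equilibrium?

N* ≈ 260, P* ≈ 22.3

From dP/dt = 0 with P > 0: 0.00261N* = 0.679, so N* = 260.
Substitute into dN/dt = 0: 0.991(1 - 260/684) = 0.0275P*.
The bracket is 0.62, giving P* = 0.614/0.0275 = 22.3.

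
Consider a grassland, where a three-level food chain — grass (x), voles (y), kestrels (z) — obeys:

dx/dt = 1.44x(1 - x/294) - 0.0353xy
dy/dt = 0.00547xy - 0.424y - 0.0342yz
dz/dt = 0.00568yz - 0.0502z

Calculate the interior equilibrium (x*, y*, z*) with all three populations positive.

From dz/dt = 0: 0.00568y* = 0.0502, so y* = 8.84.
From dx/dt = 0: 1.44(1 - x*/294) = 0.0353·8.84, giving x* = 294·(1 - 0.217) = 230.
From dy/dt = 0: 0.00547·230 - 0.424 = 0.0342z*, so z* = 0.836/0.0342 = 24.4.

x* ≈ 230, y* ≈ 8.84, z* ≈ 24.4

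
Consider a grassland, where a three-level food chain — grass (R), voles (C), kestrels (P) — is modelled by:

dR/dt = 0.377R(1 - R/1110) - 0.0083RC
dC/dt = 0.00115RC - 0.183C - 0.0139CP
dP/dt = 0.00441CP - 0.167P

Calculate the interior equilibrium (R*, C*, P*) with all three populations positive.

R* ≈ 185, C* ≈ 37.9, P* ≈ 2.11

From dP/dt = 0: 0.00441C* = 0.167, so C* = 37.9.
From dR/dt = 0: 0.377(1 - R*/1110) = 0.0083·37.9, giving R* = 1110·(1 - 0.834) = 185.
From dC/dt = 0: 0.00115·185 - 0.183 = 0.0139P*, so P* = 0.0293/0.0139 = 2.11.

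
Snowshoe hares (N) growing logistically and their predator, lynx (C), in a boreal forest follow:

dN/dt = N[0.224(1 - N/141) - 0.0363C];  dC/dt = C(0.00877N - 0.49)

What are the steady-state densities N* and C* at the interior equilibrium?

N* ≈ 55.9, C* ≈ 3.73

From dC/dt = 0 with C > 0: 0.00877N* = 0.49, so N* = 55.9.
Substitute into dN/dt = 0: 0.224(1 - 55.9/141) = 0.0363C*.
The bracket is 0.604, giving C* = 0.135/0.0363 = 3.73.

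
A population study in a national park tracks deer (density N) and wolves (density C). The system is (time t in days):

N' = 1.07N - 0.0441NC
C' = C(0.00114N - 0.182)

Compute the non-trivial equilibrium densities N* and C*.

Set dC/dt = 0 with C > 0: 0.00114N - 0.182 = 0, so N* = 0.182/0.00114 = 160.
Set dN/dt = 0 with N > 0: 1.07 - 0.0441C = 0, so C* = 1.07/0.0441 = 24.3.

N* ≈ 160, C* ≈ 24.3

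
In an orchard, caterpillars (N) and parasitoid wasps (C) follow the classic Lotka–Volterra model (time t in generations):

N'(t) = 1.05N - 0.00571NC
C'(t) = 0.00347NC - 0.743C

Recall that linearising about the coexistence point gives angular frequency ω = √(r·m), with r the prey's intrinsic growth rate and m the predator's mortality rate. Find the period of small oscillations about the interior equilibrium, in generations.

Here r = 1.05 and m = 0.743, so r·m = 0.78.
ω = √0.78 = 0.883 per generation, hence T = 2π/ω ≈ 7.11 generations.

T ≈ 7.11 generations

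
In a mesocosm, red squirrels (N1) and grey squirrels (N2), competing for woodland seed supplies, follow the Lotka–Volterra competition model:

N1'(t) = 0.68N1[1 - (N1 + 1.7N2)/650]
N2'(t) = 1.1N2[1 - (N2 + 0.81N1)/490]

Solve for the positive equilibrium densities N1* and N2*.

N1* ≈ 485, N2* ≈ 96.8

Setting both brackets to zero gives the nullclines N1 + 1.7N2 = 650 and 0.81N1 + N2 = 490.
Substituting N2 = 490 - 0.81N1 into the first: N1(1 - 1.7·0.81) = 650 - 1.7·490.
So N1* = -183/-0.377 = 485, and then N2* = 490 - 0.81·485 = 96.8.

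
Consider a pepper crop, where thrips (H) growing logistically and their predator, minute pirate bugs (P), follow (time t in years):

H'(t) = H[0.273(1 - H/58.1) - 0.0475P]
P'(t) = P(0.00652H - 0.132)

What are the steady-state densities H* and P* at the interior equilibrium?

From dP/dt = 0 with P > 0: 0.00652H* = 0.132, so H* = 20.2.
Substitute into dH/dt = 0: 0.273(1 - 20.2/58.1) = 0.0475P*.
The bracket is 0.652, giving P* = 0.178/0.0475 = 3.74.

H* ≈ 20.2, P* ≈ 3.74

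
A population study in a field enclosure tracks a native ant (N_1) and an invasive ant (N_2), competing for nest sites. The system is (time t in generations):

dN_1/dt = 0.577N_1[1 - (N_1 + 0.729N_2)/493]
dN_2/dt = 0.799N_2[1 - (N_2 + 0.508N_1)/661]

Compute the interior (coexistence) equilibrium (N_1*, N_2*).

N_1* ≈ 17.7, N_2* ≈ 652

Setting both brackets to zero gives the nullclines N_1 + 0.729N_2 = 493 and 0.508N_1 + N_2 = 661.
Substituting N_2 = 661 - 0.508N_1 into the first: N_1(1 - 0.729·0.508) = 493 - 0.729·661.
So N_1* = 11.1/0.63 = 17.7, and then N_2* = 661 - 0.508·17.7 = 652.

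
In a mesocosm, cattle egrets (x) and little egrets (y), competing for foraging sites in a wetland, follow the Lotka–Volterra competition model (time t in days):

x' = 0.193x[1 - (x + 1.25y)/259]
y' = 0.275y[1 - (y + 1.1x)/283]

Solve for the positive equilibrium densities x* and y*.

Setting both brackets to zero gives the nullclines x + 1.25y = 259 and 1.1x + y = 283.
Substituting y = 283 - 1.1x into the first: x(1 - 1.25·1.1) = 259 - 1.25·283.
So x* = -94.8/-0.375 = 253, and then y* = 283 - 1.1·253 = 5.07.

x* ≈ 253, y* ≈ 5.07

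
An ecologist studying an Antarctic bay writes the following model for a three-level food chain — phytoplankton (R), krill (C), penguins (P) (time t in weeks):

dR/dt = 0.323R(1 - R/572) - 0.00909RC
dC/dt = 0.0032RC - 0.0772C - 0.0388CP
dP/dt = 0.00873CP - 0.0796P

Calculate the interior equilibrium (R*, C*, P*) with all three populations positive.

R* ≈ 425, C* ≈ 9.12, P* ≈ 33.1

From dP/dt = 0: 0.00873C* = 0.0796, so C* = 9.12.
From dR/dt = 0: 0.323(1 - R*/572) = 0.00909·9.12, giving R* = 572·(1 - 0.257) = 425.
From dC/dt = 0: 0.0032·425 - 0.0772 = 0.0388P*, so P* = 1.28/0.0388 = 33.1.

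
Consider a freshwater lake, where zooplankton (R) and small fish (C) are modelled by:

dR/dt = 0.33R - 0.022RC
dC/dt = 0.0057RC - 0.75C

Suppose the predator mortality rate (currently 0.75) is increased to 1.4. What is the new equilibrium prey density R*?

At the interior fixed point, setting dC/dt = 0 with C > 0 fixes R* = (predator death rate)/(RC coefficient) — independent of the other coefficients.
With the change, R* = 1.4/0.0057 = 246; it rises from 132.

R* ≈ 246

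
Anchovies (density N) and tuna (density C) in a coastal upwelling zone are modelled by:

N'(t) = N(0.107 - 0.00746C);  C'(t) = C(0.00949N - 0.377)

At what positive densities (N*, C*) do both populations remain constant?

Set dC/dt = 0 with C > 0: 0.00949N - 0.377 = 0, so N* = 0.377/0.00949 = 39.7.
Set dN/dt = 0 with N > 0: 0.107 - 0.00746C = 0, so C* = 0.107/0.00746 = 14.3.

N* ≈ 39.7, C* ≈ 14.3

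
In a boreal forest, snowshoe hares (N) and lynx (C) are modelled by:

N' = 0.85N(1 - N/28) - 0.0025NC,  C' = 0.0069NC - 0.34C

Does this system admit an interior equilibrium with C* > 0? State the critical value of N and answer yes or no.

Threshold N = 49.3; K < 49.3, so no, the predator goes extinct.

The predator equation gives dC/dt > 0 only when N > 0.34/0.0069 = 49.3.
Without the predator, N → K = 28. Since 28 < 49.3, the predator cannot invade.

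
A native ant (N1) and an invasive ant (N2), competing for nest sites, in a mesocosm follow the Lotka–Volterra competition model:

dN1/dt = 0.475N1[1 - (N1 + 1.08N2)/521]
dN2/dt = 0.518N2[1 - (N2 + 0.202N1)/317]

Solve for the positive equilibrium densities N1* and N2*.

N1* ≈ 228, N2* ≈ 271

Setting both brackets to zero gives the nullclines N1 + 1.08N2 = 521 and 0.202N1 + N2 = 317.
Substituting N2 = 317 - 0.202N1 into the first: N1(1 - 1.08·0.202) = 521 - 1.08·317.
So N1* = 179/0.782 = 228, and then N2* = 317 - 0.202·228 = 271.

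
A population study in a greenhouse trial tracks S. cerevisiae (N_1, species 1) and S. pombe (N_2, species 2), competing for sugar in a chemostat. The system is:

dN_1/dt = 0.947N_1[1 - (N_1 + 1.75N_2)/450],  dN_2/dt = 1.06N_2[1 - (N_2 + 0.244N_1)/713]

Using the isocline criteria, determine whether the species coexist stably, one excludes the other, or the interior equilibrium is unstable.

species 2 excludes species 1

Compare the nullcline intercepts: K1/α12 = 450/1.75 = 257 < K2 = 713; K2/α21 = 713/0.244 = 2920 > K1 = 450.
Since the inequalities point opposite ways, species 2 can invade but species 1 cannot.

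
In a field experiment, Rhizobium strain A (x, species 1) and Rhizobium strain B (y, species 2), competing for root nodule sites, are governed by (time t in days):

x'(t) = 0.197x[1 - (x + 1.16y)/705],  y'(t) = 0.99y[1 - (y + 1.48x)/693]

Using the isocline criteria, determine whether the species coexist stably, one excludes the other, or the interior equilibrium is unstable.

unstable coexistence (outcome depends on initial conditions)

Compare the nullcline intercepts: K1/α12 = 705/1.16 = 608 < K2 = 693; K2/α21 = 693/1.48 = 468 < K1 = 705.
Since both are reversed, neither can invade when rare; the interior point is a saddle.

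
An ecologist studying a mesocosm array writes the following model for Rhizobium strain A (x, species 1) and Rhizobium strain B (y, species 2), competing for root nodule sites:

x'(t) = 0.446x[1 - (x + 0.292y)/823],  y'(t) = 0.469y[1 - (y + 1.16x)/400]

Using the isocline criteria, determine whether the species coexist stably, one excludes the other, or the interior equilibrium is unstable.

Compare the nullcline intercepts: K1/α12 = 823/0.292 = 2820 > K2 = 400; K2/α21 = 400/1.16 = 345 < K1 = 823.
Since the inequalities point opposite ways, species 1 can invade but species 2 cannot.

species 1 excludes species 2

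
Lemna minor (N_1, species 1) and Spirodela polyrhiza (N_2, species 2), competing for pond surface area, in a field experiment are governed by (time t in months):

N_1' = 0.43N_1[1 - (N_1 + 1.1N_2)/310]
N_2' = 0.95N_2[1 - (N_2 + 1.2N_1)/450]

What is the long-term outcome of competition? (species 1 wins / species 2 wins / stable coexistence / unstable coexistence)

Compare the nullcline intercepts: K1/α12 = 310/1.1 = 282 < K2 = 450; K2/α21 = 450/1.2 = 375 > K1 = 310.
Since the inequalities point opposite ways, species 2 can invade but species 1 cannot.

species 2 excludes species 1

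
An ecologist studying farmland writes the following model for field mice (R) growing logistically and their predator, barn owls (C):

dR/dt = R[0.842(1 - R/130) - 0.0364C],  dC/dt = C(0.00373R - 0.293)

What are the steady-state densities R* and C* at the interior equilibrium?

From dC/dt = 0 with C > 0: 0.00373R* = 0.293, so R* = 78.6.
Substitute into dR/dt = 0: 0.842(1 - 78.6/130) = 0.0364C*.
The bracket is 0.396, giving C* = 0.333/0.0364 = 9.15.

R* ≈ 78.6, C* ≈ 9.15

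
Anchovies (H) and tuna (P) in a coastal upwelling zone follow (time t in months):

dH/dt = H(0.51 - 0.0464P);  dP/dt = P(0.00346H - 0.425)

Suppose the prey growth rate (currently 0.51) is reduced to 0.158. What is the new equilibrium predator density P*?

P* ≈ 3.41

At the interior fixed point, setting dH/dt = 0 with H > 0 fixes P* = (prey growth rate)/(HP coefficient) — independent of the other coefficients.
With the change, P* = 0.158/0.0464 = 3.41; it falls from 11.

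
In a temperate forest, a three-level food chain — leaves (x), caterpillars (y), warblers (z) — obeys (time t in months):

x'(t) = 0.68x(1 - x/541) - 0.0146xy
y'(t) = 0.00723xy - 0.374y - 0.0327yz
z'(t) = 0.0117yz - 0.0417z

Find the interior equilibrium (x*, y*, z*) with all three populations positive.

From dz/dt = 0: 0.0117y* = 0.0417, so y* = 3.56.
From dx/dt = 0: 0.68(1 - x*/541) = 0.0146·3.56, giving x* = 541·(1 - 0.0765) = 500.
From dy/dt = 0: 0.00723·500 - 0.374 = 0.0327z*, so z* = 3.24/0.0327 = 99.

x* ≈ 500, y* ≈ 3.56, z* ≈ 99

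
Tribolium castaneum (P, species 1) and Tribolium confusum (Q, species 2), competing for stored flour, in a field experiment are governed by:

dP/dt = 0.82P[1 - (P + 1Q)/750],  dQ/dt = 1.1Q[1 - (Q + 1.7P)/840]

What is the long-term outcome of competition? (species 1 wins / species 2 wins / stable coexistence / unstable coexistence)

unstable coexistence (outcome depends on initial conditions)

Compare the nullcline intercepts: K1/α12 = 750/1 = 750 < K2 = 840; K2/α21 = 840/1.7 = 494 < K1 = 750.
Since both are reversed, neither can invade when rare; the interior point is a saddle.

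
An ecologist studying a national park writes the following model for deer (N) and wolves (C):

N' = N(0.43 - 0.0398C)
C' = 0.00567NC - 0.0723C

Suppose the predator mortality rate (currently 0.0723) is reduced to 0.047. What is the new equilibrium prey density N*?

At the interior fixed point, setting dC/dt = 0 with C > 0 fixes N* = (predator death rate)/(NC coefficient) — independent of the other coefficients.
With the change, N* = 0.047/0.00567 = 8.29; it falls from 12.8.

N* ≈ 8.29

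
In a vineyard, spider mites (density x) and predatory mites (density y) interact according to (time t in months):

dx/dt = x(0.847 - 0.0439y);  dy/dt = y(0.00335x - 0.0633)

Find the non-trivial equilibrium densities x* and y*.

x* ≈ 18.9, y* ≈ 19.3

Set dy/dt = 0 with y > 0: 0.00335x - 0.0633 = 0, so x* = 0.0633/0.00335 = 18.9.
Set dx/dt = 0 with x > 0: 0.847 - 0.0439y = 0, so y* = 0.847/0.0439 = 19.3.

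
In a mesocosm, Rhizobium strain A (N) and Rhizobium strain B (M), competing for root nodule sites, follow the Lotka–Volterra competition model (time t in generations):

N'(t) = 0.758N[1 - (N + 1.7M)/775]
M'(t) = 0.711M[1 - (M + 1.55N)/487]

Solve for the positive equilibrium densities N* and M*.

N* ≈ 32.4, M* ≈ 437

Setting both brackets to zero gives the nullclines N + 1.7M = 775 and 1.55N + M = 487.
Substituting M = 487 - 1.55N into the first: N(1 - 1.7·1.55) = 775 - 1.7·487.
So N* = -52.9/-1.63 = 32.4, and then M* = 487 - 1.55·32.4 = 437.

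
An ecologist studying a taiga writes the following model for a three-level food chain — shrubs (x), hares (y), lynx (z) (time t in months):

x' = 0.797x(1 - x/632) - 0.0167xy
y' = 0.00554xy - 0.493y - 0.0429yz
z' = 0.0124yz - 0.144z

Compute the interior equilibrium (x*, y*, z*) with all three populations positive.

From dz/dt = 0: 0.0124y* = 0.144, so y* = 11.6.
From dx/dt = 0: 0.797(1 - x*/632) = 0.0167·11.6, giving x* = 632·(1 - 0.243) = 478.
From dy/dt = 0: 0.00554·478 - 0.493 = 0.0429z*, so z* = 2.16/0.0429 = 50.3.

x* ≈ 478, y* ≈ 11.6, z* ≈ 50.3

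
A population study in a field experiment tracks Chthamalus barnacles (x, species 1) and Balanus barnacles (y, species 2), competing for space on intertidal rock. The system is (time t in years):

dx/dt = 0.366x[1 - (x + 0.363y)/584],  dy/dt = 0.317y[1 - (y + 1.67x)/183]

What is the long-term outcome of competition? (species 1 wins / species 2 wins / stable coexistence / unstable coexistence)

Compare the nullcline intercepts: K1/α12 = 584/0.363 = 1610 > K2 = 183; K2/α21 = 183/1.67 = 110 < K1 = 584.
Since the inequalities point opposite ways, species 1 can invade but species 2 cannot.

species 1 excludes species 2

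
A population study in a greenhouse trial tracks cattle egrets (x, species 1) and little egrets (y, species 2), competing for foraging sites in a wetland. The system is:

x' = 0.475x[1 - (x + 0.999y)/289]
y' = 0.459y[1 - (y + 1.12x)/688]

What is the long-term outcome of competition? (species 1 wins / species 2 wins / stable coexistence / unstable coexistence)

Compare the nullcline intercepts: K1/α12 = 289/0.999 = 289 < K2 = 688; K2/α21 = 688/1.12 = 614 > K1 = 289.
Since the inequalities point opposite ways, species 2 can invade but species 1 cannot.

species 2 excludes species 1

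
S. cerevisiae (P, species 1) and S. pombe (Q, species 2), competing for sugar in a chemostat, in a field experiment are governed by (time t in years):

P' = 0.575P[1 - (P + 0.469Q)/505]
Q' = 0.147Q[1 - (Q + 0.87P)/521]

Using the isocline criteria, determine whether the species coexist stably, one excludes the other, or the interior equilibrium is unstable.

Compare the nullcline intercepts: K1/α12 = 505/0.469 = 1080 > K2 = 521; K2/α21 = 521/0.87 = 599 > K1 = 505.
Since both inequalities hold, each species can invade when rare, so the interior equilibrium is stable.

stable coexistence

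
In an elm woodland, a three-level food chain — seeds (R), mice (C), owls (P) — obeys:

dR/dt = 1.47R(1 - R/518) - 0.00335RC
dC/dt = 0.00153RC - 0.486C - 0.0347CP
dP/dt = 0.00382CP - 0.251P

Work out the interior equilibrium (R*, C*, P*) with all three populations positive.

R* ≈ 440, C* ≈ 65.7, P* ≈ 5.41

From dP/dt = 0: 0.00382C* = 0.251, so C* = 65.7.
From dR/dt = 0: 1.47(1 - R*/518) = 0.00335·65.7, giving R* = 518·(1 - 0.15) = 440.
From dC/dt = 0: 0.00153·440 - 0.486 = 0.0347P*, so P* = 0.188/0.0347 = 5.41.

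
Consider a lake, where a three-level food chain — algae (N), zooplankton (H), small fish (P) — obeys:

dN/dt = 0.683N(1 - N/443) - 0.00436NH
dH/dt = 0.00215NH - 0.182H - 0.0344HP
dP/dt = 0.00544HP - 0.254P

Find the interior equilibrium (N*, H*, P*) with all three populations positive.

From dP/dt = 0: 0.00544H* = 0.254, so H* = 46.7.
From dN/dt = 0: 0.683(1 - N*/443) = 0.00436·46.7, giving N* = 443·(1 - 0.298) = 311.
From dH/dt = 0: 0.00215·311 - 0.182 = 0.0344P*, so P* = 0.487/0.0344 = 14.1.

N* ≈ 311, H* ≈ 46.7, P* ≈ 14.1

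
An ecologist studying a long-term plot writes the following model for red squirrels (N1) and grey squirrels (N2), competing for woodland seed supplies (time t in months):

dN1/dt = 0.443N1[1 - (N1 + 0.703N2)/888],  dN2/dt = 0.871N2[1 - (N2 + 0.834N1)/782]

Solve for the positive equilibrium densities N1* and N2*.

N1* ≈ 818, N2* ≈ 100

Setting both brackets to zero gives the nullclines N1 + 0.703N2 = 888 and 0.834N1 + N2 = 782.
Substituting N2 = 782 - 0.834N1 into the first: N1(1 - 0.703·0.834) = 888 - 0.703·782.
So N1* = 338/0.414 = 818, and then N2* = 782 - 0.834·818 = 100.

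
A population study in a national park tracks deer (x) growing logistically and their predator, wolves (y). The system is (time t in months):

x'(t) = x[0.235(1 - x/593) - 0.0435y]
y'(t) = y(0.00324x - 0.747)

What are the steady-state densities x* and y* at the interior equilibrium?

x* ≈ 231, y* ≈ 3.3

From dy/dt = 0 with y > 0: 0.00324x* = 0.747, so x* = 231.
Substitute into dx/dt = 0: 0.235(1 - 231/593) = 0.0435y*.
The bracket is 0.611, giving y* = 0.144/0.0435 = 3.3.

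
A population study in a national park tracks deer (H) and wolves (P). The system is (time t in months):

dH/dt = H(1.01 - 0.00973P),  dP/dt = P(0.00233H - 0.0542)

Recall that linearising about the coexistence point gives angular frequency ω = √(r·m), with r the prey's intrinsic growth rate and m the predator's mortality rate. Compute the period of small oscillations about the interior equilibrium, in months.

Here r = 1.01 and m = 0.0542, so r·m = 0.0547.
ω = √0.0547 = 0.234 per month, hence T = 2π/ω ≈ 26.9 months.

T ≈ 26.9 months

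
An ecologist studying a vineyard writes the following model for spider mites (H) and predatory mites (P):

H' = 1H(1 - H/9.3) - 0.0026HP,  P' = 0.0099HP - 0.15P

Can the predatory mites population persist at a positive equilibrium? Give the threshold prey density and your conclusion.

Threshold H = 15.2; K < 15.2, so no, the predator goes extinct.

The predator equation gives dP/dt > 0 only when H > 0.15/0.0099 = 15.2.
Without the predator, H → K = 9.3. Since 9.3 < 15.2, the predator cannot invade.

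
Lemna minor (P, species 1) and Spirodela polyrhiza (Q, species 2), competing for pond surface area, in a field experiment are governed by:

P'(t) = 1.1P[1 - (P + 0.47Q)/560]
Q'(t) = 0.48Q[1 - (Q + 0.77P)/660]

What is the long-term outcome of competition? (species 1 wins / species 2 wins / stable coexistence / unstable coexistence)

stable coexistence

Compare the nullcline intercepts: K1/α12 = 560/0.47 = 1190 > K2 = 660; K2/α21 = 660/0.77 = 857 > K1 = 560.
Since both inequalities hold, each species can invade when rare, so the interior equilibrium is stable.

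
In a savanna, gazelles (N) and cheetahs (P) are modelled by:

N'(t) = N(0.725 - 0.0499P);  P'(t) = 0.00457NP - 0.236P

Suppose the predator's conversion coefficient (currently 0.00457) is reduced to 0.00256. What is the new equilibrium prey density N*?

N* ≈ 92.2

At the interior fixed point, setting dP/dt = 0 with P > 0 fixes N* = (predator death rate)/(NP coefficient) — independent of the other coefficients.
With the change, N* = 0.236/0.00256 = 92.2; it rises from 51.6.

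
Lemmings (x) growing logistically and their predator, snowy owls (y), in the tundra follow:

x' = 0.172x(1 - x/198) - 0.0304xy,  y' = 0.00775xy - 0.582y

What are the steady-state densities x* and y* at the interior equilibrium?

x* ≈ 75.1, y* ≈ 3.51

From dy/dt = 0 with y > 0: 0.00775x* = 0.582, so x* = 75.1.
Substitute into dx/dt = 0: 0.172(1 - 75.1/198) = 0.0304y*.
The bracket is 0.621, giving y* = 0.107/0.0304 = 3.51.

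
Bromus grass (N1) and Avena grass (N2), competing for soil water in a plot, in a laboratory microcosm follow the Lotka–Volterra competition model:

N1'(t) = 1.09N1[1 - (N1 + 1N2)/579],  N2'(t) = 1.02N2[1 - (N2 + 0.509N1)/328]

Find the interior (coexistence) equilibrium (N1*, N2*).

Setting both brackets to zero gives the nullclines N1 + 1N2 = 579 and 0.509N1 + N2 = 328.
Substituting N2 = 328 - 0.509N1 into the first: N1(1 - 1·0.509) = 579 - 1·328.
So N1* = 251/0.491 = 511, and then N2* = 328 - 0.509·511 = 67.8.

N1* ≈ 511, N2* ≈ 67.8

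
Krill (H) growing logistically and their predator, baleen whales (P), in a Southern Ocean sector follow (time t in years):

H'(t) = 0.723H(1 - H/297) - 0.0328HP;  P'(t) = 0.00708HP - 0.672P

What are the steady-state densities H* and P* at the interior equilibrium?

From dP/dt = 0 with P > 0: 0.00708H* = 0.672, so H* = 94.9.
Substitute into dH/dt = 0: 0.723(1 - 94.9/297) = 0.0328P*.
The bracket is 0.68, giving P* = 0.492/0.0328 = 15.

H* ≈ 94.9, P* ≈ 15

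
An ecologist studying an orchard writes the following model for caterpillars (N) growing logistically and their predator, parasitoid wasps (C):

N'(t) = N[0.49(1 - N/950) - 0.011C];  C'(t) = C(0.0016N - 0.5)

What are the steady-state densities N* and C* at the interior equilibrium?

From dC/dt = 0 with C > 0: 0.0016N* = 0.5, so N* = 312.
Substitute into dN/dt = 0: 0.49(1 - 312/950) = 0.011C*.
The bracket is 0.671, giving C* = 0.329/0.011 = 29.9.

N* ≈ 312, C* ≈ 29.9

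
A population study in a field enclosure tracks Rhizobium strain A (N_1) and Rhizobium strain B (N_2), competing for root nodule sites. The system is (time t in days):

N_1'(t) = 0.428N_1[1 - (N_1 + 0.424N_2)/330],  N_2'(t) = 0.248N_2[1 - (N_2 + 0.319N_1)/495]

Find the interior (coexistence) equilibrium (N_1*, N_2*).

N_1* ≈ 139, N_2* ≈ 451

Setting both brackets to zero gives the nullclines N_1 + 0.424N_2 = 330 and 0.319N_1 + N_2 = 495.
Substituting N_2 = 495 - 0.319N_1 into the first: N_1(1 - 0.424·0.319) = 330 - 0.424·495.
So N_1* = 120/0.865 = 139, and then N_2* = 495 - 0.319·139 = 451.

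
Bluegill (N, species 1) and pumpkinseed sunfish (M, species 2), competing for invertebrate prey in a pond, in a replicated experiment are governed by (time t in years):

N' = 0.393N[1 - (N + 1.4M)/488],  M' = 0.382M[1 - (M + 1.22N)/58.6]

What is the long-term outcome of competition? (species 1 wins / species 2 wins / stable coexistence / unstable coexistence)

Compare the nullcline intercepts: K1/α12 = 488/1.4 = 349 > K2 = 58.6; K2/α21 = 58.6/1.22 = 48 < K1 = 488.
Since the inequalities point opposite ways, species 1 can invade but species 2 cannot.

species 1 excludes species 2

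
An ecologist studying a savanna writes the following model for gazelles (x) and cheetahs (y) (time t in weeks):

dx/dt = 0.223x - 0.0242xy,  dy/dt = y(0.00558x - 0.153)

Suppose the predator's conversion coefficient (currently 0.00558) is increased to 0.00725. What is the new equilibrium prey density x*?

At the interior fixed point, setting dy/dt = 0 with y > 0 fixes x* = (predator death rate)/(xy coefficient) — independent of the other coefficients.
With the change, x* = 0.153/0.00725 = 21.1; it falls from 27.4.

x* ≈ 21.1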